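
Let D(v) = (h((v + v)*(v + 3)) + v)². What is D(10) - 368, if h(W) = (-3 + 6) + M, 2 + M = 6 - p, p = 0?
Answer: -79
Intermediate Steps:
M = 4 (M = -2 + (6 - 1*0) = -2 + (6 + 0) = -2 + 6 = 4)
h(W) = 7 (h(W) = (-3 + 6) + 4 = 3 + 4 = 7)
D(v) = (7 + v)²
D(10) - 368 = (7 + 10)² - 368 = 17² - 368 = 289 - 368 = -79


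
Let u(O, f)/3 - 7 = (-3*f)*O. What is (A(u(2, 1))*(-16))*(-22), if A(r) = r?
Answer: 1056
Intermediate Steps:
u(O, f) = 21 - 9*O*f (u(O, f) = 21 + 3*((-3*f)*O) = 21 + 3*(-3*O*f) = 21 - 9*O*f)
(A(u(2, 1))*(-16))*(-22) = ((21 - 9*2*1)*(-16))*(-22) = ((21 - 18)*(-16))*(-22) = (3*(-16))*(-22) = -48*(-22) = 1056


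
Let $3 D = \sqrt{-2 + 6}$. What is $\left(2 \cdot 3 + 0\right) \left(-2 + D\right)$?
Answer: $-8$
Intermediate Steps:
$D = \frac{2}{3}$ ($D = \frac{\sqrt{-2 + 6}}{3} = \frac{\sqrt{4}}{3} = \frac{1}{3} \cdot 2 = \frac{2}{3} \approx 0.66667$)
$\left(2 \cdot 3 + 0\right) \left(-2 + D\right) = \left(2 \cdot 3 + 0\right) \left(-2 + \frac{2}{3}\right) = \left(6 + 0\right) \left(- \frac{4}{3}\right) = 6 \left(- \frac{4}{3}\right) = -8$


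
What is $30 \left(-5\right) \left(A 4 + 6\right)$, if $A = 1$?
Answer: $-1500$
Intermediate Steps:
$30 \left(-5\right) \left(A 4 + 6\right) = 30 \left(-5\right) \left(1 \cdot 4 + 6\right) = - 150 \left(4 + 6\right) = \left(-150\right) 10 = -1500$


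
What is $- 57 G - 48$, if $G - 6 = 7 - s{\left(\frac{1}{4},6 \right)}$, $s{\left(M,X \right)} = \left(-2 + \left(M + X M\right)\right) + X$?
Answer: $- \frac{1845}{4} \approx -461.25$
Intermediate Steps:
$s{\left(M,X \right)} = -2 + M + X + M X$ ($s{\left(M,X \right)} = \left(-2 + \left(M + M X\right)\right) + X = \left(-2 + M + M X\right) + X = -2 + M + X + M X$)
$G = \frac{29}{4}$ ($G = 6 + \left(7 - \left(-2 + \frac{1}{4} + 6 + \frac{1}{4} \cdot 6\right)\right) = 6 + \left(7 - \left(-2 + \frac{1}{4} + 6 + \frac{3}{2}\right)\right) = 6 + \left(7 - \frac{23}{4}\right) = 6 + \frac{5}{4} = \frac{29}{4} \approx 7.25$)
$- 57 G - 48 = \left(-57\right) \frac{29}{4} - 48 = - \frac{1653}{4} - 48 = - \frac{1845}{4}$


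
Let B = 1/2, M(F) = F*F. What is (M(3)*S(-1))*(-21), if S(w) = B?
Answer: -189/2 ≈ -94.500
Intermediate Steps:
M(F) = F**2
B = 1/2 ≈ 0.50000
S(w) = 1/2
(M(3)*S(-1))*(-21) = (3**2*(1/2))*(-21) = (9*(1/2))*(-21) = (9/2)*(-21) = -189/2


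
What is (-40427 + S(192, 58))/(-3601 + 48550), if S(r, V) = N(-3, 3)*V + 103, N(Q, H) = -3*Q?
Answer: -39802/44949 ≈ -0.88549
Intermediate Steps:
S(r, V) = 103 + 9*V (S(r, V) = (-3*(-3))*V + 103 = 9*V + 103 = 103 + 9*V)
(-40427 + S(192, 58))/(-3601 + 48550) = (-40427 + (103 + 9*58))/(-3601 + 48550) = (-40427 + (103 + 522))/44949 = (-40427 + 625)*(1/44949) = -39802*1/44949 = -39802/44949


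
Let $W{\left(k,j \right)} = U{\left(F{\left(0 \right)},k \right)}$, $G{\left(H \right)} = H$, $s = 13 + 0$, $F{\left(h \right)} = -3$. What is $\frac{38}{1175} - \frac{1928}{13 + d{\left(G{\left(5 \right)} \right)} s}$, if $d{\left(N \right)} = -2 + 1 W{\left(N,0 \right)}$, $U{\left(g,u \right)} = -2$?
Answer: $\frac{2266882}{45825} \approx 49.468$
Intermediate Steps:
$s = 13$
$W{\left(k,j \right)} = -2$
$d{\left(N \right)} = -4$ ($d{\left(N \right)} = -2 + 1 \left(-2\right) = -2 - 2 = -4$)
$\frac{38}{1175} - \frac{1928}{13 + d{\left(G{\left(5 \right)} \right)} s} = \frac{38}{1175} - \frac{1928}{13 - 52} = 38 \cdot \frac{1}{1175} - \frac{1928}{13 - 52} = \frac{38}{1175} - \frac{1928}{-39} = \frac{38}{1175} - - \frac{1928}{39} = \frac{38}{1175} + \frac{1928}{39} = \frac{2266882}{45825}$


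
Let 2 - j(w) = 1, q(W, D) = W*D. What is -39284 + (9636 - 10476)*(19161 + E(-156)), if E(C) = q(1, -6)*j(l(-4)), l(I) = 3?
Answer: -16129484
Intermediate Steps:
q(W, D) = D*W
j(w) = 1 (j(w) = 2 - 1*1 = 2 - 1 = 1)
E(C) = -6 (E(C) = -6*1*1 = -6*1 = -6)
-39284 + (9636 - 10476)*(19161 + E(-156)) = -39284 + (9636 - 10476)*(19161 - 6) = -39284 - 840*19155 = -39284 - 16090200 = -16129484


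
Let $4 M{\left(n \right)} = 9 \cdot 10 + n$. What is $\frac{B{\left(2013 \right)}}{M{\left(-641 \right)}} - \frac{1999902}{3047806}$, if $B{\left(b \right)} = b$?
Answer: $- \frac{12821439957}{839670553} \approx -15.27$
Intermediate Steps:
$M{\left(n \right)} = \frac{45}{2} + \frac{n}{4}$ ($M{\left(n \right)} = \frac{9 \cdot 10 + n}{4} = \frac{90 + n}{4} = \frac{45}{2} + \frac{n}{4}$)
$\frac{B{\left(2013 \right)}}{M{\left(-641 \right)}} - \frac{1999902}{3047806} = \frac{2013}{\frac{45}{2} + \frac{1}{4} \left(-641\right)} - \frac{1999902}{3047806} = \frac{2013}{\frac{45}{2} - \frac{641}{4}} - \frac{999951}{1523903} = \frac{2013}{- \frac{551}{4}} - \frac{999951}{1523903} = 2013 \left(- \frac{4}{551}\right) - \frac{999951}{1523903} = - \frac{8052}{551} - \frac{999951}{1523903} = - \frac{12821439957}{839670553}$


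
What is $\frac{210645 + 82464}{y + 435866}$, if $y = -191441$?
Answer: $\frac{97703}{81475} \approx 1.1992$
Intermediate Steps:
$\frac{210645 + 82464}{y + 435866} = \frac{210645 + 82464}{-191441 + 435866} = \frac{293109}{244425} = 293109 \cdot \frac{1}{244425} = \frac{97703}{81475}$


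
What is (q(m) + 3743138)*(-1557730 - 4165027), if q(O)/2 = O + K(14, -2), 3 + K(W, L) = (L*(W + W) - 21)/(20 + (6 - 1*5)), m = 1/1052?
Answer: -33802326794494339/1578 ≈ -2.1421e+13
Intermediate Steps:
m = 1/1052 ≈ 0.00095057
K(W, L) = -4 + 2*L*W/21 (K(W, L) = -3 + (L*(W + W) - 21)/(20 + (6 - 1*5)) = -3 + (L*(2*W) - 21)/(20 + (6 - 5)) = -3 + (2*L*W - 21)/(20 + 1) = -3 + (-21 + 2*L*W)/21 = -3 + (-21 + 2*L*W)*(1/21) = -3 + (-1 + 2*L*W/21) = -4 + 2*L*W/21)
q(O) = -40/3 + 2*O (q(O) = 2*(O + (-4 + (2/21)*(-2)*14)) = 2*(O + (-4 - 8/3)) = 2*(O - 20/3) = 2*(-20/3 + O) = -40/3 + 2*O)
(q(m) + 3743138)*(-1557730 - 4165027) = ((-40/3 + 2*(1/1052)) + 3743138)*(-1557730 - 4165027) = ((-40/3 + 1/526) + 3743138)*(-5722757) = (-21037/1578 + 3743138)*(-5722757) = (5906650727/1578)*(-5722757) = -33802326794494339/1578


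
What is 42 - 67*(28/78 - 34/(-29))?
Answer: -68542/1131 ≈ -60.603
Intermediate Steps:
42 - 67*(28/78 - 34/(-29)) = 42 - 67*(28*(1/78) - 34*(-1/29)) = 42 - 67*(14/39 + 34/29) = 42 - 67*1732/1131 = 42 - 116044/1131 = -68542/1131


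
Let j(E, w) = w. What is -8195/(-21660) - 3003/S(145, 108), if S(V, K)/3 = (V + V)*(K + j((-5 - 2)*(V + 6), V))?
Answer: 5268959/14447220 ≈ 0.36470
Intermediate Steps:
S(V, K) = 6*V*(K + V) (S(V, K) = 3*((V + V)*(K + V)) = 3*((2*V)*(K + V)) = 3*(2*V*(K + V)) = 6*V*(K + V))
-8195/(-21660) - 3003/S(145, 108) = -8195/(-21660) - 3003*1/(870*(108 + 145)) = -8195*(-1/21660) - 3003/(6*145*253) = 1639/4332 - 3003/220110 = 1639/4332 - 3003*1/220110 = 1639/4332 - 91/6670 = 5268959/14447220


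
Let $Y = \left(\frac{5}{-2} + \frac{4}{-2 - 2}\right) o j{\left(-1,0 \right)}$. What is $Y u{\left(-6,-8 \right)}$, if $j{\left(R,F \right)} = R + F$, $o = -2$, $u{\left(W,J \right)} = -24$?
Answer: $168$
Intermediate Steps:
$j{\left(R,F \right)} = F + R$
$Y = -7$ ($Y = \left(\frac{5}{-2} + \frac{4}{-2 - 2}\right) \left(-2\right) \left(0 - 1\right) = \left(5 \left(- \frac{1}{2}\right) + \frac{4}{-2 - 2}\right) \left(-2\right) \left(-1\right) = \left(- \frac{5}{2} + \frac{4}{-4}\right) \left(-2\right) \left(-1\right) = \left(- \frac{5}{2} + 4 \left(- \frac{1}{4}\right)\right) \left(-2\right) \left(-1\right) = \left(- \frac{5}{2} - 1\right) \left(-2\right) \left(-1\right) = \left(- \frac{7}{2}\right) \left(-2\right) \left(-1\right) = 7 \left(-1\right) = -7$)
$Y u{\left(-6,-8 \right)} = \left(-7\right) \left(-24\right) = 168$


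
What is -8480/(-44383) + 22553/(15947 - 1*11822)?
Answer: 1035949799/183079875 ≈ 5.6585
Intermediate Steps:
-8480/(-44383) + 22553/(15947 - 1*11822) = -8480*(-1/44383) + 22553/(15947 - 11822) = 8480/44383 + 22553/4125 = 1035949799/183079875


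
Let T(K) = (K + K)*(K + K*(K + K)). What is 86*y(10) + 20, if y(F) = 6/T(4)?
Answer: 523/24 ≈ 21.792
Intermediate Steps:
T(K) = 2*K*(K + 2*K**2) (T(K) = (2*K)*(K + K*(2*K)) = (2*K)*(K + 2*K**2) = 2*K*(K + 2*K**2))
y(F) = 1/48 (y(F) = 6/((4**2*(2 + 4*4))) = 6/((16*(2 + 16))) = 6/((16*18)) = 6/288 = 6*(1/288) = 1/48)
86*y(10) + 20 = 86*(1/48) + 20 = 43/24 + 20 = 523/24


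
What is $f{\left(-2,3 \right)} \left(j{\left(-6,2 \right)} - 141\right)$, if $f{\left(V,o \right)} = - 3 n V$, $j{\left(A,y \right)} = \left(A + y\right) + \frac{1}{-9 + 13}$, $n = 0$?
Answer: $0$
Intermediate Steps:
$j{\left(A,y \right)} = \frac{1}{4} + A + y$ ($j{\left(A,y \right)} = \left(A + y\right) + \frac{1}{4} = \frac{1}{4} + A + y$)
$f{\left(V,o \right)} = 0$ ($f{\left(V,o \right)} = \left(-3\right) 0 V = 0 V = 0$)
$f{\left(-2,3 \right)} \left(j{\left(-6,2 \right)} - 141\right) = 0 \left(\left(\frac{1}{4} - 6 + 2\right) - 141\right) = 0 \left(- \frac{15}{4} - 141\right) = 0 \left(- \frac{579}{4}\right) = 0$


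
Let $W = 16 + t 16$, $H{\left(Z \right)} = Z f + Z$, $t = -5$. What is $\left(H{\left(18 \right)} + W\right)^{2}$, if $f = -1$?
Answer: $4096$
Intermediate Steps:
$H{\left(Z \right)} = 0$ ($H{\left(Z \right)} = Z \left(-1\right) + Z = - Z + Z = 0$)
$W = -64$ ($W = 16 - 80 = -64$)
$\left(H{\left(18 \right)} + W\right)^{2} = \left(0 - 64\right)^{2} = \left(-64\right)^{2} = 4096$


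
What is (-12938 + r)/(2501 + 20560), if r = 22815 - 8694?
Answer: 1183/23061 ≈ 0.051299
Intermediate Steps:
r = 14121
(-12938 + r)/(2501 + 20560) = (-12938 + 14121)/(2501 + 20560) = 1183/23061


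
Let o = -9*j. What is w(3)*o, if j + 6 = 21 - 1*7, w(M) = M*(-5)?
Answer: 1080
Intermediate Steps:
w(M) = -5*M
j = 8 (j = -6 + (21 - 1*7) = -6 + (21 - 7) = -6 + 14 = 8)
o = -72 (o = -9*8 = -72)
w(3)*o = -5*3*(-72) = -15*(-72) = 1080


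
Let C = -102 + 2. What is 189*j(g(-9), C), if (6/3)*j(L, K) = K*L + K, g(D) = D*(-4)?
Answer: -349650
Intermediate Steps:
C = -100
g(D) = -4*D
j(L, K) = K/2 + K*L/2 (j(L, K) = (K*L + K)/2 = (K + K*L)/2 = K/2 + K*L/2)
189*j(g(-9), C) = 189*((½)*(-100)*(1 - 4*(-9))) = 189*((½)*(-100)*(1 + 36)) = 189*((½)*(-100)*37) = 189*(-1850) = -349650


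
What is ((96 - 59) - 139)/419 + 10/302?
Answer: -13307/63269 ≈ -0.21032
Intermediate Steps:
((96 - 59) - 139)/419 + 10/302 = (37 - 139)*(1/419) + 10*(1/302) = -102*1/419 + 5/151 = -102/419 + 5/151 = -13307/63269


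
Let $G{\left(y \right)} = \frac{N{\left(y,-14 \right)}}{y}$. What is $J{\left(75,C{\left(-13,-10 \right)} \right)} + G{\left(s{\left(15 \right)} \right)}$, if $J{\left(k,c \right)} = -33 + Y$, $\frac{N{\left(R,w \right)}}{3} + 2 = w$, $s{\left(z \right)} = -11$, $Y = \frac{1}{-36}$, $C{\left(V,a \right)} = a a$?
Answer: $- \frac{11351}{396} \approx -28.664$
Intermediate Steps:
$C{\left(V,a \right)} = a^{2}$
$Y = - \frac{1}{36} \approx -0.027778$
$N{\left(R,w \right)} = -6 + 3 w$
$J{\left(k,c \right)} = - \frac{1189}{36}$ ($J{\left(k,c \right)} = -33 - \frac{1}{36} = - \frac{1189}{36}$)
$G{\left(y \right)} = - \frac{48}{y}$ ($G{\left(y \right)} = \frac{-6 + 3 \left(-14\right)}{y} = \frac{-6 - 42}{y} = - \frac{48}{y}$)
$J{\left(75,C{\left(-13,-10 \right)} \right)} + G{\left(s{\left(15 \right)} \right)} = - \frac{1189}{36} - \frac{48}{-11} = - \frac{1189}{36} - - \frac{48}{11} = - \frac{1189}{36} + \frac{48}{11} = - \frac{11351}{396}$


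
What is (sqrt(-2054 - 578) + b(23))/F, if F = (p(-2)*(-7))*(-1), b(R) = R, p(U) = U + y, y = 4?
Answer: 23/14 + I*sqrt(658)/7 ≈ 1.6429 + 3.6645*I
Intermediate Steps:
p(U) = 4 + U (p(U) = U + 4 = 4 + U)
F = 14 (F = ((4 - 2)*(-7))*(-1) = (2*(-7))*(-1) = -14*(-1) = 14)
(sqrt(-2054 - 578) + b(23))/F = (sqrt(-2054 - 578) + 23)/14 = (sqrt(-2632) + 23)*(1/14) = (2*I*sqrt(658) + 23)*(1/14) = (23 + 2*I*sqrt(658))*(1/14) = 23/14 + I*sqrt(658)/7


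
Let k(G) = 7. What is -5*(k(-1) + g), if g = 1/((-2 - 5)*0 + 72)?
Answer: -2525/72 ≈ -35.069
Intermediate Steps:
g = 1/72 (g = 1/(-7*0 + 72) = 1/(0 + 72) = 1/72 ≈ 0.013889)
-5*(k(-1) + g) = -5*(7 + 1/72) = -5*505/72 = -2525/72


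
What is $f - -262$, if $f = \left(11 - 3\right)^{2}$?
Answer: $326$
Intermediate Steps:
$f = 64$ ($f = 8^{2} = 64$)
$f - -262 = 64 - -262 = 64 + 262 = 326$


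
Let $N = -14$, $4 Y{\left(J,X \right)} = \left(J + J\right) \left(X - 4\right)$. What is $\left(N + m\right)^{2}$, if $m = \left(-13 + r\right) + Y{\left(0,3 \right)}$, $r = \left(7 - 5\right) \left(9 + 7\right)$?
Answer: $25$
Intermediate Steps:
$Y{\left(J,X \right)} = \frac{J \left(-4 + X\right)}{2}$ ($Y{\left(J,X \right)} = \frac{\left(J + J\right) \left(X - 4\right)}{4} = \frac{2 J \left(-4 + X\right)}{4} = \frac{J \left(-4 + X\right)}{2}$)
$r = 32$ ($r = 2 \cdot 16 = 32$)
$m = 19$ ($m = \left(-13 + 32\right) + \frac{1}{2} \cdot 0 \left(-4 + 3\right) = 19 + \frac{1}{2} \cdot 0 \left(-1\right) = 19 + 0 = 19$)
$\left(N + m\right)^{2} = \left(-14 + 19\right)^{2} = 5^{2} = 25$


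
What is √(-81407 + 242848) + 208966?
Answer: 208966 + √161441 ≈ 2.0937e+5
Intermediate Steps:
√(-81407 + 242848) + 208966 = √161441 + 208966 = 208966 + √161441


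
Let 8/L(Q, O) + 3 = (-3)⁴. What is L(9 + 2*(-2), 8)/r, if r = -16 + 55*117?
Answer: 4/250341 ≈ 1.5978e-5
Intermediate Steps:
L(Q, O) = 4/39 (L(Q, O) = 8/(-3 + (-3)⁴) = 8/(-3 + 81) = 8/78 = 8*(1/78) = 4/39)
r = 6419 (r = -16 + 6435 = 6419)
L(9 + 2*(-2), 8)/r = (4/39)/6419 = (4/39)*(1/6419) = 4/250341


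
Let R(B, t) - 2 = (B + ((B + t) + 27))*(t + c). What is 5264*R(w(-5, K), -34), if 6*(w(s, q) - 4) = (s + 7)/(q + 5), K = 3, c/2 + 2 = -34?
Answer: -1781864/3 ≈ -5.9396e+5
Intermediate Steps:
c = -72 (c = -4 + 2*(-34) = -4 - 68 = -72)
w(s, q) = 4 + (7 + s)/(6*(5 + q)) (w(s, q) = 4 + ((s + 7)/(q + 5))/6 = 4 + ((7 + s)/(5 + q))/6 = 4 + (7 + s)/(6*(5 + q)))
R(B, t) = 2 + (-72 + t)*(27 + t + 2*B) (R(B, t) = 2 + (B + ((B + t) + 27))*(t - 72) = 2 + (B + (27 + B + t))*(-72 + t) = 2 + (27 + t + 2*B)*(-72 + t) = 2 + (-72 + t)*(27 + t + 2*B))
5264*R(w(-5, K), -34) = 5264*(-1942 + (-34)² - 24*(127 - 5 + 24*3)/(5 + 3) - 45*(-34) + 2*((127 - 5 + 24*3)/(6*(5 + 3)))*(-34)) = 5264*(-1942 + 1156 - 24*(127 - 5 + 72)/8 + 1530 + 2*((⅙)*(127 - 5 + 72)/8)*(-34)) = 5264*(-1942 + 1156 - 24*194/8 + 1530 + 2*((⅙)*(⅛)*194)*(-34)) = 5264*(-1942 + 1156 - 144*97/24 + 1530 + 2*(97/24)*(-34)) = 5264*(-1942 + 1156 - 582 + 1530 - 1649/6) = 5264*(-677/6) = -1781864/3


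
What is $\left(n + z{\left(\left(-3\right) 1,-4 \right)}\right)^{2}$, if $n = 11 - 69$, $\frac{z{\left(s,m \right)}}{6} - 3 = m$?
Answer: $4096$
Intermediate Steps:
$z{\left(s,m \right)} = 18 + 6 m$
$n = -58$ ($n = 11 - 69 = -58$)
$\left(n + z{\left(\left(-3\right) 1,-4 \right)}\right)^{2} = \left(-58 + \left(18 + 6 \left(-4\right)\right)\right)^{2} = \left(-58 + \left(18 - 24\right)\right)^{2} = \left(-58 - 6\right)^{2} = \left(-64\right)^{2} = 4096$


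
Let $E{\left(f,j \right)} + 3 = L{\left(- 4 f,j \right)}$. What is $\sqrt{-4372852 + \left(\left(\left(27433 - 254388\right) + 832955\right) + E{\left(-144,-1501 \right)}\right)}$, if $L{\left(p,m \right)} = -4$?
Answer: $i \sqrt{3766859} \approx 1940.8 i$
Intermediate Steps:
$E{\left(f,j \right)} = -7$ ($E{\left(f,j \right)} = -3 - 4 = -7$)
$\sqrt{-4372852 + \left(\left(\left(27433 - 254388\right) + 832955\right) + E{\left(-144,-1501 \right)}\right)} = \sqrt{-4372852 + \left(\left(\left(27433 - 254388\right) + 832955\right) - 7\right)} = \sqrt{-4372852 + \left(\left(-226955 + 832955\right) - 7\right)} = \sqrt{-4372852 + \left(606000 - 7\right)} = \sqrt{-4372852 + 605993} = \sqrt{-3766859} = i \sqrt{3766859}$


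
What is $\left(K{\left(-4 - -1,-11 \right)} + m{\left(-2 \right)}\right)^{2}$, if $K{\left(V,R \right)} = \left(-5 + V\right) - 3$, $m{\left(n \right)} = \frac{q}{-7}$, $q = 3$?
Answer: $\frac{6400}{49} \approx 130.61$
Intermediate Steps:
$m{\left(n \right)} = - \frac{3}{7}$ ($m{\left(n \right)} = \frac{3}{-7} = 3 \left(- \frac{1}{7}\right) = - \frac{3}{7}$)
$K{\left(V,R \right)} = -8 + V$
$\left(K{\left(-4 - -1,-11 \right)} + m{\left(-2 \right)}\right)^{2} = \left(\left(-8 - 3\right) - \frac{3}{7}\right)^{2} = \left(-11 - \frac{3}{7}\right)^{2} = \left(- \frac{80}{7}\right)^{2} = \frac{6400}{49}$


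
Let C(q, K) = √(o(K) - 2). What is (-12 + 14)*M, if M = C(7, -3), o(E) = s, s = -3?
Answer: 2*I*√5 ≈ 4.4721*I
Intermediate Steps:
o(E) = -3
C(q, K) = I*√5 (C(q, K) = √(-3 - 2) = √(-5) = I*√5)
M = I*√5 ≈ 2.2361*I
(-12 + 14)*M = (-12 + 14)*(I*√5) = 2*(I*√5) = 2*I*√5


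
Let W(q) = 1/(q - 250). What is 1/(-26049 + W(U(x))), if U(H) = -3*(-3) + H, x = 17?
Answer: -224/5834977 ≈ -3.8389e-5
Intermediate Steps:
U(H) = 9 + H
W(q) = 1/(-250 + q)
1/(-26049 + W(U(x))) = 1/(-26049 + 1/(-250 + (9 + 17))) = 1/(-26049 + 1/(-250 + 26)) = 1/(-26049 + 1/(-224)) = 1/(-26049 - 1/224) = 1/(-5834977/224) = -224/5834977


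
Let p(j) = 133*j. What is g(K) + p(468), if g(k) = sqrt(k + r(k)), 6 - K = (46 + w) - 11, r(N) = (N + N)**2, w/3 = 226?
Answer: 62244 + sqrt(1998689) ≈ 63658.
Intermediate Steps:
w = 678 (w = 3*226 = 678)
r(N) = 4*N**2 (r(N) = (2*N)**2 = 4*N**2)
K = -707 (K = 6 - ((46 + 678) - 11) = 6 - (724 - 11) = 6 - 1*713 = 6 - 713 = -707)
g(k) = sqrt(k + 4*k**2)
g(K) + p(468) = sqrt(-707*(1 + 4*(-707))) + 133*468 = sqrt(-707*(1 - 2828)) + 62244 = sqrt(-707*(-2827)) + 62244 = sqrt(1998689) + 62244 = 62244 + sqrt(1998689)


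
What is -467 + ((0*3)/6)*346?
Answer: -467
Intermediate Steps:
-467 + ((0*3)/6)*346 = -467 + (0*(⅙))*346 = -467 + 0*346 = -467 + 0 = -467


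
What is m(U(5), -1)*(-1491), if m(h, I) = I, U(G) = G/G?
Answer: 1491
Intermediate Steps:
U(G) = 1
m(U(5), -1)*(-1491) = -1*(-1491) = 1491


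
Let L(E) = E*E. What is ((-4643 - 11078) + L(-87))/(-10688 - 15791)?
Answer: 8152/26479 ≈ 0.30787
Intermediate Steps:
L(E) = E²
((-4643 - 11078) + L(-87))/(-10688 - 15791) = ((-4643 - 11078) + (-87)²)/(-10688 - 15791) = (-15721 + 7569)/(-26479) = -8152*(-1/26479) = 8152/26479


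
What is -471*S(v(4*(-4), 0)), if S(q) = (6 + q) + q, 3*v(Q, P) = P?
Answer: -2826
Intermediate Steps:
v(Q, P) = P/3
S(q) = 6 + 2*q
-471*S(v(4*(-4), 0)) = -471*(6 + 2*((1/3)*0)) = -471*(6 + 2*0) = -471*(6 + 0) = -471*6 = -2826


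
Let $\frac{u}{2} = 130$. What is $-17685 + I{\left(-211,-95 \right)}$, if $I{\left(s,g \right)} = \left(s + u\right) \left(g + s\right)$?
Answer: $-32679$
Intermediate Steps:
$u = 260$ ($u = 2 \cdot 130 = 260$)
$I{\left(s,g \right)} = \left(260 + s\right) \left(g + s\right)$ ($I{\left(s,g \right)} = \left(s + 260\right) \left(g + s\right) = \left(260 + s\right) \left(g + s\right)$)
$-17685 + I{\left(-211,-95 \right)} = -17685 + \left(\left(-211\right)^{2} + 260 \left(-95\right) + 260 \left(-211\right) - -20045\right) = -17685 + \left(44521 - 24700 - 54860 + 20045\right) = -17685 - 14994 = -32679$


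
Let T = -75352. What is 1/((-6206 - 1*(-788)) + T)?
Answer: -1/80770 ≈ -1.2381e-5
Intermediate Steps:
1/((-6206 - 1*(-788)) + T) = 1/((-6206 - 1*(-788)) - 75352) = 1/((-6206 + 788) - 75352) = 1/(-5418 - 75352) = 1/(-80770) = -1/80770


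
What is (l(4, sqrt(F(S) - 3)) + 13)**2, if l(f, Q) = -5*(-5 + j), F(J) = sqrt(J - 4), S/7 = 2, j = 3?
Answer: 529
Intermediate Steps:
S = 14 (S = 7*2 = 14)
F(J) = sqrt(-4 + J)
l(f, Q) = 10 (l(f, Q) = -5*(-5 + 3) = -5*(-2) = 10)
(l(4, sqrt(F(S) - 3)) + 13)**2 = (10 + 13)**2 = 23**2 = 529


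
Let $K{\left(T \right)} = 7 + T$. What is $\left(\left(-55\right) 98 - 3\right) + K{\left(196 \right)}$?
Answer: $-5190$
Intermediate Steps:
$\left(\left(-55\right) 98 - 3\right) + K{\left(196 \right)} = \left(\left(-55\right) 98 - 3\right) + \left(7 + 196\right) = \left(-5390 - 3\right) + 203 = -5393 + 203 = -5190$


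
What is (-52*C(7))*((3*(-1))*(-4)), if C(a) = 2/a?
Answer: -1248/7 ≈ -178.29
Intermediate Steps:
(-52*C(7))*((3*(-1))*(-4)) = (-104/7)*((3*(-1))*(-4)) = (-104/7)*(-3*(-4)) = -52*2/7*12 = -104/7*12 = -1248/7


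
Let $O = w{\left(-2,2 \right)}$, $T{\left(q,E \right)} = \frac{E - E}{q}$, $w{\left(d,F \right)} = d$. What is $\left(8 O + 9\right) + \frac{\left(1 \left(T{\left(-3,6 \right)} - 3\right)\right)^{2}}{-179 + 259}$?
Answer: $- \frac{551}{80} \approx -6.8875$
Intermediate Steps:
$T{\left(q,E \right)} = 0$ ($T{\left(q,E \right)} = \frac{0}{q} = 0$)
$O = -2$
$\left(8 O + 9\right) + \frac{\left(1 \left(T{\left(-3,6 \right)} - 3\right)\right)^{2}}{-179 + 259} = \left(8 \left(-2\right) + 9\right) + \frac{\left(1 \left(0 - 3\right)\right)^{2}}{-179 + 259} = \left(-16 + 9\right) + \frac{\left(1 \left(-3\right)\right)^{2}}{80} = -7 + \frac{\left(-3\right)^{2}}{80} = -7 + \frac{1}{80} \cdot 9 = -7 + \frac{9}{80} = - \frac{551}{80}$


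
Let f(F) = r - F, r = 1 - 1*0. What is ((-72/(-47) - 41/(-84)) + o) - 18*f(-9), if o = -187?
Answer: -1440941/3948 ≈ -364.98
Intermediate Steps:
r = 1 (r = 1 + 0 = 1)
f(F) = 1 - F
((-72/(-47) - 41/(-84)) + o) - 18*f(-9) = ((-72/(-47) - 41/(-84)) - 187) - 18*(1 - 1*(-9)) = ((-72*(-1/47) - 41*(-1/84)) - 187) - 18*(1 + 9) = ((72/47 + 41/84) - 187) - 18*10 = (7975/3948 - 187) - 180 = -730301/3948 - 180 = -1440941/3948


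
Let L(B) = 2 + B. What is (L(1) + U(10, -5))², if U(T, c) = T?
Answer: 169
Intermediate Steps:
(L(1) + U(10, -5))² = ((2 + 1) + 10)² = (3 + 10)² = 13² = 169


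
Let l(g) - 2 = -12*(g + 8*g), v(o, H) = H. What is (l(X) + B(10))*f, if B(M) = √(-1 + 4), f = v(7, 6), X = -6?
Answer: 3900 + 6*√3 ≈ 3910.4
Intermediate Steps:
f = 6
l(g) = 2 - 108*g (l(g) = 2 - 12*(g + 8*g) = 2 - 108*g)
B(M) = √3
(l(X) + B(10))*f = ((2 - 108*(-6)) + √3)*6 = ((2 + 648) + √3)*6 = (650 + √3)*6 = 3900 + 6*√3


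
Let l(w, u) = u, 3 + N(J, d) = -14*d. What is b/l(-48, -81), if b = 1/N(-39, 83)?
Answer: 1/94365 ≈ 1.0597e-5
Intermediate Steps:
N(J, d) = -3 - 14*d
b = -1/1165 (b = 1/(-3 - 14*83) = 1/(-3 - 1162) = 1/(-1165) = -1/1165 ≈ -0.00085837)
b/l(-48, -81) = -1/1165/(-81) = -1/1165*(-1/81) = 1/94365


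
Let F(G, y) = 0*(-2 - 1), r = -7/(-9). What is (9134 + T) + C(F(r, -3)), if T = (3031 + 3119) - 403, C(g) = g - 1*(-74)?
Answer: 14955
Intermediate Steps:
r = 7/9 (r = -7*(-⅑) = 7/9 ≈ 0.77778)
F(G, y) = 0 (F(G, y) = 0*(-3) = 0)
C(g) = 74 + g (C(g) = g + 74 = 74 + g)
T = 5747 (T = 6150 - 403 = 5747)
(9134 + T) + C(F(r, -3)) = (9134 + 5747) + (74 + 0) = 14881 + 74 = 14955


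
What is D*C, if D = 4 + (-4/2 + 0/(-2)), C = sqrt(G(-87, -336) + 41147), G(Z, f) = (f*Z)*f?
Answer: 2*I*sqrt(9780805) ≈ 6254.9*I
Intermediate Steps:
G(Z, f) = Z*f**2 (G(Z, f) = (Z*f)*f = Z*f**2)
C = I*sqrt(9780805) (C = sqrt(-87*(-336)**2 + 41147) = sqrt(-87*112896 + 41147) = sqrt(-9821952 + 41147) = sqrt(-9780805) = I*sqrt(9780805) ≈ 3127.4*I)
D = 2 (D = 4 + (-4*1/2 + 0*(-1/2)) = 4 + (-2 + 0) = 4 - 2 = 2)
D*C = 2*(I*sqrt(9780805)) = 2*I*sqrt(9780805)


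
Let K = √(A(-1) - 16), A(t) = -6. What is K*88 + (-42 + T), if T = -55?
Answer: -97 + 88*I*√22 ≈ -97.0 + 412.76*I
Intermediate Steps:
K = I*√22 (K = √(-6 - 16) = √(-22) = I*√22 ≈ 4.6904*I)
K*88 + (-42 + T) = (I*√22)*88 + (-42 - 55) = 88*I*√22 - 97 = -97 + 88*I*√22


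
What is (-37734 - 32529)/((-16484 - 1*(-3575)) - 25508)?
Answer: 70263/38417 ≈ 1.8290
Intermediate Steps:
(-37734 - 32529)/((-16484 - 1*(-3575)) - 25508) = -70263/((-16484 + 3575) - 25508) = -70263/(-12909 - 25508) = -70263/(-38417) = -70263*(-1/38417) = 70263/38417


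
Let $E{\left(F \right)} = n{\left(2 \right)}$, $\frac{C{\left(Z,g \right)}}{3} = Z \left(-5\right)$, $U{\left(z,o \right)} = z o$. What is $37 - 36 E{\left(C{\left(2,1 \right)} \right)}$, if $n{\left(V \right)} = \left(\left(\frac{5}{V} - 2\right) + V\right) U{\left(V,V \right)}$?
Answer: $-323$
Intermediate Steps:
$U{\left(z,o \right)} = o z$
$C{\left(Z,g \right)} = - 15 Z$ ($C{\left(Z,g \right)} = 3 Z \left(-5\right) = 3 \left(- 5 Z\right) = - 15 Z$)
$n{\left(V \right)} = V^{2} \left(-2 + V + \frac{5}{V}\right)$ ($n{\left(V \right)} = \left(\left(\frac{5}{V} - 2\right) + V\right) V V = \left(\left(-2 + \frac{5}{V}\right) + V\right) V^{2} = \left(-2 + V + \frac{5}{V}\right) V^{2} = V^{2} \left(-2 + V + \frac{5}{V}\right)$)
$E{\left(F \right)} = 10$ ($E{\left(F \right)} = 2 \left(5 + 2 \left(-2 + 2\right)\right) = 2 \left(5 + 2 \cdot 0\right) = 2 \left(5 + 0\right) = 2 \cdot 5 = 10$)
$37 - 36 E{\left(C{\left(2,1 \right)} \right)} = 37 - 360 = -323$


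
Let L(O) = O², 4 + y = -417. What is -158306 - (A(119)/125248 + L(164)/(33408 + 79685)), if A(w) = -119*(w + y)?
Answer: -1121180004385013/7082336032 ≈ -1.5831e+5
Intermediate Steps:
y = -421 (y = -4 - 417 = -421)
A(w) = 50099 - 119*w (A(w) = -119*(w - 421) = -119*(-421 + w) = 50099 - 119*w)
-158306 - (A(119)/125248 + L(164)/(33408 + 79685)) = -158306 - ((50099 - 119*119)/125248 + 164²/(33408 + 79685)) = -158306 - ((50099 - 14161)*(1/125248) + 26896/113093) = -158306 - (35938*(1/125248) + 26896*(1/113093)) = -158306 - (17969/62624 + 26896/113093) = -158306 - 1*3716503221/7082336032 = -158306 - 3716503221/7082336032 = -1121180004385013/7082336032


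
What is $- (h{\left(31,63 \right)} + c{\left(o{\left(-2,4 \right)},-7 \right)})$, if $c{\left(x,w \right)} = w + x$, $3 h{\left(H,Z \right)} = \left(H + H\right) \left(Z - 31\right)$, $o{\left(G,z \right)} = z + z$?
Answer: $- \frac{1987}{3} \approx -662.33$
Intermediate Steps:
$o{\left(G,z \right)} = 2 z$
$h{\left(H,Z \right)} = \frac{2 H \left(-31 + Z\right)}{3}$ ($h{\left(H,Z \right)} = \frac{\left(H + H\right) \left(Z - 31\right)}{3} = \frac{2 H \left(-31 + Z\right)}{3}$)
$- (h{\left(31,63 \right)} + c{\left(o{\left(-2,4 \right)},-7 \right)}) = - (\frac{2}{3} \cdot 31 \left(-31 + 63\right) + \left(-7 + 2 \cdot 4\right)) = - (\frac{2}{3} \cdot 31 \cdot 32 + \left(-7 + 8\right)) = - (\frac{1984}{3} + 1) = \left(-1\right) \frac{1987}{3} = - \frac{1987}{3}$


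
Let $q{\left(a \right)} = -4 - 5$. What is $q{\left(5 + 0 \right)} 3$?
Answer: $-27$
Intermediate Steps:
$q{\left(a \right)} = -9$ ($q{\left(a \right)} = -4 - 5 = -9$)
$q{\left(5 + 0 \right)} 3 = \left(-9\right) 3 = -27$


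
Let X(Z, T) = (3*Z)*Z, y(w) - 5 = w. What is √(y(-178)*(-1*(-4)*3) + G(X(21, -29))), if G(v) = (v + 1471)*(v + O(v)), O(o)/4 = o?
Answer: √18480234 ≈ 4298.9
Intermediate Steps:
O(o) = 4*o
y(w) = 5 + w
X(Z, T) = 3*Z²
G(v) = 5*v*(1471 + v) (G(v) = (v + 1471)*(v + 4*v) = (1471 + v)*(5*v) = 5*v*(1471 + v))
√(y(-178)*(-1*(-4)*3) + G(X(21, -29))) = √((5 - 178)*(-1*(-4)*3) + 5*(3*21²)*(1471 + 3*21²)) = √(-692*3 + 5*(3*441)*(1471 + 3*441)) = √(-173*12 + 5*1323*(1471 + 1323)) = √(-2076 + 5*1323*2794) = √(-2076 + 18482310) = √18480234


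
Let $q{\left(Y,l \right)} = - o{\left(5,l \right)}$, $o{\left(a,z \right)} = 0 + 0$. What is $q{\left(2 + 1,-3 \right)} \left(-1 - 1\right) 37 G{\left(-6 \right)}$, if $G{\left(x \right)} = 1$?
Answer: $0$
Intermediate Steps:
$o{\left(a,z \right)} = 0$
$q{\left(Y,l \right)} = 0$ ($q{\left(Y,l \right)} = \left(-1\right) 0 = 0$)
$q{\left(2 + 1,-3 \right)} \left(-1 - 1\right) 37 G{\left(-6 \right)} = 0 \left(-1 - 1\right) 37 \cdot 1 = 0 \left(-2\right) 37 \cdot 1 = 0 \cdot 37 \cdot 1 = 0 \cdot 1 = 0$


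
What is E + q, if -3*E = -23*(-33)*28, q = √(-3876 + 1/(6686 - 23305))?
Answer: -7084 + I*√1070516956655/16619 ≈ -7084.0 + 62.258*I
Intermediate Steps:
q = I*√1070516956655/16619 (q = √(-3876 + 1/(-16619)) = √(-3876 - 1/16619) = √(-64415245/16619) = I*√1070516956655/16619 ≈ 62.258*I)
E = -7084 (E = -(-23*(-33))*28/3 = -253*28 = -⅓*21252 = -7084)
E + q = -7084 + I*√1070516956655/16619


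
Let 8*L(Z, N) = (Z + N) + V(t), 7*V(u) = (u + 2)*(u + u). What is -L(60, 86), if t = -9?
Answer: -41/2 ≈ -20.500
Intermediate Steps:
V(u) = 2*u*(2 + u)/7 (V(u) = ((u + 2)*(u + u))/7 = ((2 + u)*(2*u))/7 = (2*u*(2 + u))/7 = 2*u*(2 + u)/7)
L(Z, N) = 9/4 + N/8 + Z/8 (L(Z, N) = ((Z + N) + (2/7)*(-9)*(2 - 9))/8 = ((N + Z) + (2/7)*(-9)*(-7))/8 = ((N + Z) + 18)/8 = (18 + N + Z)/8 = 9/4 + N/8 + Z/8)
-L(60, 86) = -(9/4 + (⅛)*86 + (⅛)*60) = -(9/4 + 43/4 + 15/2) = -1*41/2 = -41/2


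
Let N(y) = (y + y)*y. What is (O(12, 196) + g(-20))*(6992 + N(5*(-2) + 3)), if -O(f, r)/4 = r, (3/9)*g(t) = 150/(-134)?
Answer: -374018770/67 ≈ -5.5824e+6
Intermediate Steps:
g(t) = -225/67 (g(t) = 3*(150/(-134)) = 3*(150*(-1/134)) = 3*(-75/67) = -225/67)
O(f, r) = -4*r
N(y) = 2*y² (N(y) = (2*y)*y = 2*y²)
(O(12, 196) + g(-20))*(6992 + N(5*(-2) + 3)) = (-4*196 - 225/67)*(6992 + 2*(5*(-2) + 3)²) = (-784 - 225/67)*(6992 + 2*(-10 + 3)²) = -52753*(6992 + 2*(-7)²)/67 = -52753*(6992 + 2*49)/67 = -52753*(6992 + 98)/67 = -52753/67*7090 = -374018770/67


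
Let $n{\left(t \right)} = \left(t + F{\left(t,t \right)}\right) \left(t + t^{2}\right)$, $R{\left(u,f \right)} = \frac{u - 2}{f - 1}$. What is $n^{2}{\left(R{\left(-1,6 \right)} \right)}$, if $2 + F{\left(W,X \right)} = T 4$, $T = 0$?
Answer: $\frac{6084}{15625} \approx 0.38938$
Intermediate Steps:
$F{\left(W,X \right)} = -2$ ($F{\left(W,X \right)} = -2 + 0 \cdot 4 = -2 + 0 = -2$)
$R{\left(u,f \right)} = \frac{-2 + u}{-1 + f}$
$n{\left(t \right)} = \left(-2 + t\right) \left(t + t^{2}\right)$ ($n{\left(t \right)} = \left(t - 2\right) \left(t + t^{2}\right) = \left(-2 + t\right) \left(t + t^{2}\right)$)
$n^{2}{\left(R{\left(-1,6 \right)} \right)} = \left(\frac{-2 - 1}{-1 + 6} \left(-2 + \left(\frac{-2 - 1}{-1 + 6}\right)^{2} - \frac{-2 - 1}{-1 + 6}\right)\right)^{2} = \left(\frac{1}{5} \left(-3\right) \left(-2 + \left(\frac{1}{5} \left(-3\right)\right)^{2} - \frac{1}{5} \left(-3\right)\right)\right)^{2} = \left(- \frac{3 \left(-2 + \left(- \frac{3}{5}\right)^{2} - - \frac{3}{5}\right)}{5}\right)^{2} = \left(- \frac{3 \left(-2 + \frac{9}{25} + \frac{3}{5}\right)}{5}\right)^{2} = \left(\left(- \frac{3}{5}\right) \left(- \frac{26}{25}\right)\right)^{2} = \left(\frac{78}{125}\right)^{2} = \frac{6084}{15625}$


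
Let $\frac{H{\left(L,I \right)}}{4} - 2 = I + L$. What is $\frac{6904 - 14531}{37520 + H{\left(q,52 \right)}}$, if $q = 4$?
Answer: $- \frac{7627}{37752} \approx -0.20203$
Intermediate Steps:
$H{\left(L,I \right)} = 8 + 4 I + 4 L$ ($H{\left(L,I \right)} = 8 + 4 \left(I + L\right) = 8 + \left(4 I + 4 L\right) = 8 + 4 I + 4 L$)
$\frac{6904 - 14531}{37520 + H{\left(q,52 \right)}} = \frac{6904 - 14531}{37520 + \left(8 + 4 \cdot 52 + 4 \cdot 4\right)} = \frac{6904 + \left(-21005 + 6474\right)}{37520 + \left(8 + 208 + 16\right)} = \frac{6904 - 14531}{37520 + 232} = - \frac{7627}{37752}$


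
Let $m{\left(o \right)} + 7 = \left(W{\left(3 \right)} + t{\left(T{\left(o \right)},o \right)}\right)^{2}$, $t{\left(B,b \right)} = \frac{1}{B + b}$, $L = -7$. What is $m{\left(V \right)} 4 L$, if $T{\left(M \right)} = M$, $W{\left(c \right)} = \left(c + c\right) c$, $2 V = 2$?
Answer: $-9387$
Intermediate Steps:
$V = 1$ ($V = \frac{1}{2} \cdot 2 = 1$)
$W{\left(c \right)} = 2 c^{2}$ ($W{\left(c \right)} = 2 c c = 2 c^{2}$)
$m{\left(o \right)} = -7 + \left(18 + \frac{1}{2 o}\right)^{2}$ ($m{\left(o \right)} = -7 + \left(2 \cdot 3^{2} + \frac{1}{o + o}\right)^{2} = -7 + \left(2 \cdot 9 + \frac{1}{2 o}\right)^{2} = -7 + \left(18 + \frac{1}{2 o}\right)^{2}$)
$m{\left(V \right)} 4 L = \left(317 + \frac{18}{1} + \frac{1}{4 \cdot 1}\right) 4 \left(-7\right) = \left(317 + 18 \cdot 1 + \frac{1}{4} \cdot 1\right) 4 \left(-7\right) = \left(317 + 18 + \frac{1}{4}\right) 4 \left(-7\right) = \frac{1341}{4} \cdot 4 \left(-7\right) = 1341 \left(-7\right) = -9387$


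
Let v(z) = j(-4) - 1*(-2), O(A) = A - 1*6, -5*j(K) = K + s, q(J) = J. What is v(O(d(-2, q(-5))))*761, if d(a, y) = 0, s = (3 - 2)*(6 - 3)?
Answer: 8371/5 ≈ 1674.2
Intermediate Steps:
s = 3 (s = 1*3 = 3)
j(K) = -⅗ - K/5 (j(K) = -(K + 3)/5 = -(3 + K)/5 = -⅗ - K/5)
O(A) = -6 + A (O(A) = A - 6 = -6 + A)
v(z) = 11/5 (v(z) = (-⅗ - ⅕*(-4)) - 1*(-2) = (-⅗ + ⅘) + 2 = ⅕ + 2 = 11/5)
v(O(d(-2, q(-5))))*761 = (11/5)*761 = 8371/5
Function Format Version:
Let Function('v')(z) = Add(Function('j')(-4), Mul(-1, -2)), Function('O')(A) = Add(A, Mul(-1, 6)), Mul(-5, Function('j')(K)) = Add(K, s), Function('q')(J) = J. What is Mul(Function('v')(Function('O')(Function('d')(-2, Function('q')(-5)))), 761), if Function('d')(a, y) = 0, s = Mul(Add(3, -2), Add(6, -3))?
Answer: Rational(8371, 5) ≈ 1674.2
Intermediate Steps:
s = 3 (s = Mul(1, 3) = 3)
Function('j')(K) = Add(Rational(-3, 5), Mul(Rational(-1, 5), K)) (Function('j')(K) = Mul(Rational(-1, 5), Add(K, 3)) = Mul(Rational(-1, 5), Add(3, K)) = Add(Rational(-3, 5), Mul(Rational(-1, 5), K)))
Function('O')(A) = Add(-6, A) (Function('O')(A) = Add(A, -6) = Add(-6, A))
Function('v')(z) = Rational(11, 5) (Function('v')(z) = Add(Add(Rational(-3, 5), Mul(Rational(-1, 5), -4)), Mul(-1, -2)) = Add(Add(Rational(-3, 5), Rational(4, 5)), 2) = Add(Rational(1, 5), 2) = Rational(11, 5))
Mul(Function('v')(Function('O')(Function('d')(-2, Function('q')(-5)))), 761) = Mul(Rational(11, 5), 761) = Rational(8371, 5)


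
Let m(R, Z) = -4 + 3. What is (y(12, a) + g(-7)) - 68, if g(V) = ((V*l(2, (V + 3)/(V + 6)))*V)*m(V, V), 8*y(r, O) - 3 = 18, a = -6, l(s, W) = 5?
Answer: -2483/8 ≈ -310.38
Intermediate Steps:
y(r, O) = 21/8 (y(r, O) = 3/8 + (⅛)*18 = 3/8 + 9/4 = 21/8)
m(R, Z) = -1
g(V) = -5*V² (g(V) = ((V*5)*V)*(-1) = ((5*V)*V)*(-1) = (5*V²)*(-1) = -5*V²)
(y(12, a) + g(-7)) - 68 = (21/8 - 5*(-7)²) - 68 = (21/8 - 5*49) - 68 = (21/8 - 245) - 68 = -1939/8 - 68 = -2483/8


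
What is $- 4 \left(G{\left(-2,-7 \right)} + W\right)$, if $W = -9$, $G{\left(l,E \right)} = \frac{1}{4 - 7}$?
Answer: $\frac{112}{3} \approx 37.333$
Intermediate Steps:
$G{\left(l,E \right)} = - \frac{1}{3}$ ($G{\left(l,E \right)} = \frac{1}{-3} = - \frac{1}{3}$)
$- 4 \left(G{\left(-2,-7 \right)} + W\right) = - 4 \left(- \frac{1}{3} - 9\right) = \left(-4\right) \left(- \frac{28}{3}\right) = \frac{112}{3}$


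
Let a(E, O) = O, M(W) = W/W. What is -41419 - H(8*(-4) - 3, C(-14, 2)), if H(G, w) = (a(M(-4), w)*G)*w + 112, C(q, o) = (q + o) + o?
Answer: -38031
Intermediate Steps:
M(W) = 1
C(q, o) = q + 2*o (C(q, o) = (o + q) + o = q + 2*o)
H(G, w) = 112 + G*w² (H(G, w) = (w*G)*w + 112 = (G*w)*w + 112 = G*w² + 112 = 112 + G*w²)
-41419 - H(8*(-4) - 3, C(-14, 2)) = -41419 - (112 + (8*(-4) - 3)*(-14 + 2*2)²) = -41419 - (112 + (-32 - 3)*(-14 + 4)²) = -41419 - (112 - 35*(-10)²) = -41419 - (112 - 35*100) = -41419 - (112 - 3500) = -41419 - 1*(-3388) = -41419 + 3388 = -38031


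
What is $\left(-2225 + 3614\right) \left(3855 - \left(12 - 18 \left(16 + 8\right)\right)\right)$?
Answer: $5937975$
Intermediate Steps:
$\left(-2225 + 3614\right) \left(3855 - \left(12 - 18 \left(16 + 8\right)\right)\right) = 1389 \left(3855 + \left(18 \cdot 24 - 12\right)\right) = 1389 \left(3855 + \left(432 - 12\right)\right) = 1389 \left(3855 + 420\right) = 1389 \cdot 4275 = 5937975$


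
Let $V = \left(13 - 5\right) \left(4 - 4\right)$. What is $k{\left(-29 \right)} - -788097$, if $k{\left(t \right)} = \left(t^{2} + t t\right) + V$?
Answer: $789779$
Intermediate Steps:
$V = 0$ ($V = 8 \cdot 0 = 0$)
$k{\left(t \right)} = 2 t^{2}$ ($k{\left(t \right)} = \left(t^{2} + t t\right) + 0 = \left(t^{2} + t^{2}\right) + 0 = 2 t^{2} + 0 = 2 t^{2}$)
$k{\left(-29 \right)} - -788097 = 2 \left(-29\right)^{2} - -788097 = 2 \cdot 841 + 788097 = 1682 + 788097 = 789779$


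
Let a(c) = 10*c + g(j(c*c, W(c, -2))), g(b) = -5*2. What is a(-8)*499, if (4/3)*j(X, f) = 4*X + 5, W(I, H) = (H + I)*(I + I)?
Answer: -44910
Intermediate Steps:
W(I, H) = 2*I*(H + I) (W(I, H) = (H + I)*(2*I) = 2*I*(H + I))
j(X, f) = 15/4 + 3*X (j(X, f) = 3*(4*X + 5)/4 = 3*(5 + 4*X)/4 = 15/4 + 3*X)
g(b) = -10
a(c) = -10 + 10*c (a(c) = 10*c - 10 = -10 + 10*c)
a(-8)*499 = (-10 + 10*(-8))*499 = (-10 - 80)*499 = -90*499 = -44910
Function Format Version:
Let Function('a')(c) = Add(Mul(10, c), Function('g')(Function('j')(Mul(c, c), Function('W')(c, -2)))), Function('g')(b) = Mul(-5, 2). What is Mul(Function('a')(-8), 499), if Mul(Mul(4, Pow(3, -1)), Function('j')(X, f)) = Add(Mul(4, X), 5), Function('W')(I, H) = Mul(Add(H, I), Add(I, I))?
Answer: -44910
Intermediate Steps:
Function('W')(I, H) = Mul(2, I, Add(H, I)) (Function('W')(I, H) = Mul(Add(H, I), Mul(2, I)) = Mul(2, I, Add(H, I)))
Function('j')(X, f) = Add(Rational(15, 4), Mul(3, X)) (Function('j')(X, f) = Mul(Rational(3, 4), Add(Mul(4, X), 5)) = Mul(Rational(3, 4), Add(5, Mul(4, X))) = Add(Rational(15, 4), Mul(3, X)))
Function('g')(b) = -10
Function('a')(c) = Add(-10, Mul(10, c)) (Function('a')(c) = Add(Mul(10, c), -10) = Add(-10, Mul(10, c)))
Mul(Function('a')(-8), 499) = Mul(Add(-10, Mul(10, -8)), 499) = Mul(Add(-10, -80), 499) = Mul(-90, 499) = -44910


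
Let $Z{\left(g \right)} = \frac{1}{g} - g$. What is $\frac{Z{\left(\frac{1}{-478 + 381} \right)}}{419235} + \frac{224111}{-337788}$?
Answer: $- \frac{3038943297583}{4578805853820} \approx -0.6637$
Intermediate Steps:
$\frac{Z{\left(\frac{1}{-478 + 381} \right)}}{419235} + \frac{224111}{-337788} = \frac{\frac{1}{\frac{1}{-478 + 381}} - \frac{1}{-478 + 381}}{419235} + \frac{224111}{-337788} = \left(\frac{1}{\frac{1}{-97}} - \frac{1}{-97}\right) \frac{1}{419235} + 224111 \left(- \frac{1}{337788}\right) = \left(\frac{1}{- \frac{1}{97}} - - \frac{1}{97}\right) \frac{1}{419235} - \frac{224111}{337788} = \left(-97 + \frac{1}{97}\right) \frac{1}{419235} - \frac{224111}{337788} = \left(- \frac{9408}{97}\right) \frac{1}{419235} - \frac{224111}{337788} = - \frac{3136}{13555265} - \frac{224111}{337788} = - \frac{3038943297583}{4578805853820}$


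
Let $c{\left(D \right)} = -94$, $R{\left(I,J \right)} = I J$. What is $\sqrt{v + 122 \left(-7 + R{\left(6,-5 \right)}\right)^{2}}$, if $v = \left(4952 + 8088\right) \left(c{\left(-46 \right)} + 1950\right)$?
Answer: $\sqrt{24369258} \approx 4936.5$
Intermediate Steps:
$v = 24202240$ ($v = \left(4952 + 8088\right) \left(-94 + 1950\right) = 13040 \cdot 1856 = 24202240$)
$\sqrt{v + 122 \left(-7 + R{\left(6,-5 \right)}\right)^{2}} = \sqrt{24202240 + 122 \left(-7 + 6 \left(-5\right)\right)^{2}} = \sqrt{24202240 + 122 \left(-7 - 30\right)^{2}} = \sqrt{24202240 + 122 \left(-37\right)^{2}} = \sqrt{24202240 + 122 \cdot 1369} = \sqrt{24202240 + 167018} = \sqrt{24369258}$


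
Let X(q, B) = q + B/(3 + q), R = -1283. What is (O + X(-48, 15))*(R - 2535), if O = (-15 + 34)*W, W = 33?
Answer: -6628048/3 ≈ -2.2093e+6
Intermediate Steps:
O = 627 (O = (-15 + 34)*33 = 19*33 = 627)
(O + X(-48, 15))*(R - 2535) = (627 + (15 + (-48)² + 3*(-48))/(3 - 48))*(-1283 - 2535) = (627 + (15 + 2304 - 144)/(-45))*(-3818) = (627 - 1/45*2175)*(-3818) = (627 - 145/3)*(-3818) = (1736/3)*(-3818) = -6628048/3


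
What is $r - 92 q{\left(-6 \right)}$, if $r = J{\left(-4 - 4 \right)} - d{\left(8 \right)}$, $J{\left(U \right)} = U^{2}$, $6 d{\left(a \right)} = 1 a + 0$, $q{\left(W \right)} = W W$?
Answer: $- \frac{9748}{3} \approx -3249.3$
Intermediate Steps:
$q{\left(W \right)} = W^{2}$
$d{\left(a \right)} = \frac{a}{6}$ ($d{\left(a \right)} = \frac{1 a + 0}{6} = \frac{a + 0}{6} = \frac{a}{6}$)
$r = \frac{188}{3}$ ($r = \left(-4 - 4\right)^{2} - \frac{1}{6} \cdot 8 = \left(-4 - 4\right)^{2} - \frac{4}{3} = \left(-8\right)^{2} - \frac{4}{3} = 64 - \frac{4}{3} = \frac{188}{3} \approx 62.667$)
$r - 92 q{\left(-6 \right)} = \frac{188}{3} - 92 \left(-6\right)^{2} = \frac{188}{3} - 3312 = - \frac{9748}{3}$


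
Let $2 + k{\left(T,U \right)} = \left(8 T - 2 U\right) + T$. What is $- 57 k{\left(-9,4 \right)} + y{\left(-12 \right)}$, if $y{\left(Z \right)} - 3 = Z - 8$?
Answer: $5170$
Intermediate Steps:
$k{\left(T,U \right)} = -2 - 2 U + 9 T$ ($k{\left(T,U \right)} = -2 + \left(\left(8 T - 2 U\right) + T\right) = -2 + \left(\left(- 2 U + 8 T\right) + T\right) = -2 + \left(- 2 U + 9 T\right) = -2 - 2 U + 9 T$)
$y{\left(Z \right)} = -5 + Z$ ($y{\left(Z \right)} = 3 + \left(Z - 8\right) = 3 + \left(-8 + Z\right) = -5 + Z$)
$- 57 k{\left(-9,4 \right)} + y{\left(-12 \right)} = - 57 \left(-2 - 8 + 9 \left(-9\right)\right) - 17 = - 57 \left(-2 - 8 - 81\right) - 17 = \left(-57\right) \left(-91\right) - 17 = 5187 - 17 = 5170$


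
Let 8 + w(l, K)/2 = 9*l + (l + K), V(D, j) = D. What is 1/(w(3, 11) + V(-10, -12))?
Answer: 1/56 ≈ 0.017857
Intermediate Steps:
w(l, K) = -16 + 2*K + 20*l (w(l, K) = -16 + 2*(9*l + (l + K)) = -16 + 2*(9*l + (K + l)) = -16 + 2*(K + 10*l) = -16 + (2*K + 20*l) = -16 + 2*K + 20*l)
1/(w(3, 11) + V(-10, -12)) = 1/((-16 + 2*11 + 20*3) - 10) = 1/((-16 + 22 + 60) - 10) = 1/(66 - 10) = 1/56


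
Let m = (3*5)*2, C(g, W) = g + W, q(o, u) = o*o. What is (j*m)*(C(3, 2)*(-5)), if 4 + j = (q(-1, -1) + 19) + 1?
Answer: -12750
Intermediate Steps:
q(o, u) = o**2
C(g, W) = W + g
m = 30 (m = 15*2 = 30)
j = 17 (j = -4 + (((-1)**2 + 19) + 1) = -4 + ((1 + 19) + 1) = -4 + (20 + 1) = -4 + 21 = 17)
(j*m)*(C(3, 2)*(-5)) = (17*30)*((2 + 3)*(-5)) = 510*(5*(-5)) = 510*(-25) = -12750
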